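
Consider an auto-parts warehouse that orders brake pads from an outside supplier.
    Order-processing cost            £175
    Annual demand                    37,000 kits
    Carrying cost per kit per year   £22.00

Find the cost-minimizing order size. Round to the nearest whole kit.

767 kits

EOQ = √(2DS/H) = √(2 × 37,000 × 175 / 22)
    = √(588,636.36) ≈ 767.23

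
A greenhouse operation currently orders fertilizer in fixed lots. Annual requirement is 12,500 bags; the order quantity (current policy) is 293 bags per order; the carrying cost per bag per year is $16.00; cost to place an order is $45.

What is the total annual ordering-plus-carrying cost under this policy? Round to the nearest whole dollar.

Annual ordering cost = (D/Q)·S = (12,500/293) × 45 = $1,919.80
Annual holding cost  = (Q/2)·H = (293/2) × 16 = $2,344.00
Total = $1,919.80 + $2,344.00 = $4,263.80

$4,264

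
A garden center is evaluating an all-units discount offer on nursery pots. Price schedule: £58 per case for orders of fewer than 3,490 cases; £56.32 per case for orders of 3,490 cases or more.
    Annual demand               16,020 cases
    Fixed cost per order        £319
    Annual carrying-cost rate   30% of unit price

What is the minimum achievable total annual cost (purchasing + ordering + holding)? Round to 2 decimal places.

H₁ = 30%×£58 = £17.4000;  H₂ = 30%×£56.32 = £16.8960
EOQ₁ = √(2×16,020×319/17.4000) = 766.42  (< 3,490, feasible at tier 1)
EOQ₂ = √(2×16,020×319/16.8960) = 777.77  (< 3,490 → use Q = 3,490 at tier-2 price)
TC(tier 1 (EOQ₁), Q≈766.4) = £942,495.71
TC(tier 2, Q≈3,490.0) = £933,194.21
Minimum at tier 2: £933,194.21

£933,194.21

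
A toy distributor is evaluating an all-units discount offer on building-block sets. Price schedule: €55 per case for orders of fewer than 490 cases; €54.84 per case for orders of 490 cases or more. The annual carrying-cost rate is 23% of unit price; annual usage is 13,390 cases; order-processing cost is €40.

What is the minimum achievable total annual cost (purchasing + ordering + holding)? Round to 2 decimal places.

€738,490.90

H₁ = 23%×€55 = €12.6500;  H₂ = 23%×€54.84 = €12.6132
EOQ₁ = √(2×13,390×40/12.6500) = 291.00  (< 490, feasible at tier 1)
EOQ₂ = √(2×13,390×40/12.6132) = 291.42  (< 490 → use Q = 490 at tier-2 price)
TC(tier 1 (EOQ₁), Q≈291.0) = €740,131.12
TC(tier 2, Q≈490.0) = €738,490.90
Minimum at tier 2: €738,490.90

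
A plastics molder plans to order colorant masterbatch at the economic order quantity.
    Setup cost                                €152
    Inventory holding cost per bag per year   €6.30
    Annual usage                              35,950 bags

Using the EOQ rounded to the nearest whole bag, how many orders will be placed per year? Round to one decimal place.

2DS/H = 2·35,950·152/6.3 = 1,734,730.16
EOQ = √1,734,730.16 ≈ 1,317.09 → Q = 1,317
Orders per year = D/Q = 35,950 / 1,317 = 27.297

27.3 orders per year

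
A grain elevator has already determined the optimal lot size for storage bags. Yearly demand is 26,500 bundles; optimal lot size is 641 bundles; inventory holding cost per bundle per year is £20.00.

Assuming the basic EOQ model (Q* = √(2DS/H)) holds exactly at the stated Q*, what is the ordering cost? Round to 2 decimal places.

£155.05

Since Q* = (2DS/H)^½, squaring gives Q*²·H = 2DS.
S = Q²H / (2D) = 641² × 20 / (2 × 26,500) = 155.0494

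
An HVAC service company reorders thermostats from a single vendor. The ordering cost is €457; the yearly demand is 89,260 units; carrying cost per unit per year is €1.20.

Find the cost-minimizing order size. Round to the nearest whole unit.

8,245 units

2DS/H = 2·89,260·457/1.2 = 67,986,366.67
EOQ = √67,986,366.67 ≈ 8,245.38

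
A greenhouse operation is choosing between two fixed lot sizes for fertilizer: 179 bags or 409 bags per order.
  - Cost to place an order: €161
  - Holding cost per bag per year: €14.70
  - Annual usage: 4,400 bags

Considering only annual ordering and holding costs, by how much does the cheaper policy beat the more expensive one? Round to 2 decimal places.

€535.01

For each Q, cost = (D/Q)·S + (Q/2)·H.
TC(179) = (4,400/179)×161 + (179/2)×14.7 = €5,273.19
TC(409) = (4,400/409)×161 + (409/2)×14.7 = €4,738.18
Lots of 409 are cheaper by €535.01.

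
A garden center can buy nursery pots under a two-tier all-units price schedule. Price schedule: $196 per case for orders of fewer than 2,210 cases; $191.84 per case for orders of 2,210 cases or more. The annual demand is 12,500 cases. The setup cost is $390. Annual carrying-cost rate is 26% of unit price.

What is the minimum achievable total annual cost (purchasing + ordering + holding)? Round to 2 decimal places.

$2,455,321.51

H₁ = 26%×$196 = $50.9600;  H₂ = 26%×$191.84 = $49.8784
EOQ₁ = √(2×12,500×390/50.9600) = 437.41  (< 2,210, feasible at tier 1)
EOQ₂ = √(2×12,500×390/49.8784) = 442.13  (< 2,210 → use Q = 2,210 at tier-2 price)
TC(tier 1 (EOQ₁), Q≈437.4) = $2,472,290.36
TC(tier 2, Q≈2,210.0) = $2,455,321.51
Minimum at tier 2: $2,455,321.51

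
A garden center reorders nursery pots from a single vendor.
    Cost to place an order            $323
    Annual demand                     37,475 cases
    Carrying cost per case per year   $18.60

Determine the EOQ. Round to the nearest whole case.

EOQ = √(2DS/H) = √(2 × 37,475 × 323 / 18.6)
    = √(1,301,551.08) ≈ 1,140.86

1,141 cases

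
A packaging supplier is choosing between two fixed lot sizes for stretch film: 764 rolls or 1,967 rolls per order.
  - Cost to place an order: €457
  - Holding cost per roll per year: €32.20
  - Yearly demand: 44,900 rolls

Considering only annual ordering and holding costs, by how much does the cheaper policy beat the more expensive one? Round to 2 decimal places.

Annual cost at Q: ordering D·S/Q plus holding Q·H/2.
TC(764) = (44,900/764)×457 + (764/2)×32.2 = €39,158.12
TC(1,967) = (44,900/1,967)×457 + (1,967/2)×32.2 = €42,100.47
Lots of 764 are cheaper by €2,942.35.

€2,942.35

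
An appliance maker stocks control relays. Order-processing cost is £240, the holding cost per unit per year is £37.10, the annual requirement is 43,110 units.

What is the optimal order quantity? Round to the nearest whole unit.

Optimal lot size Q* = (2 × 43,110 × £240 / £37.1)^½ ≈ 746.83

747 units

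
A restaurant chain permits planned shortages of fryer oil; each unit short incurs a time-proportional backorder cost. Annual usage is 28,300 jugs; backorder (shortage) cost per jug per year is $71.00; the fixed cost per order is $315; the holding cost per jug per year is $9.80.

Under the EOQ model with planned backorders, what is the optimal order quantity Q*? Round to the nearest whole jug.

Q* = √(2DS/H) · √((H + b)/b)
   = √(2 × 28,300 × 315 / 9.8) · √((9.8 + 71) / 71)
   = 1,348.809 × 1.0668 ≈ 1,438.89

1,439 jugs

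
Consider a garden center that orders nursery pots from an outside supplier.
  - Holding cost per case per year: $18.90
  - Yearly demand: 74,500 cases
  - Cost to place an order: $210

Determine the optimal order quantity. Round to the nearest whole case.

1,287 cases

Q* = √(2·D·S / H) = √(2·74,500·210 / 18.9) = √1,655,555.6 ≈ 1,286.68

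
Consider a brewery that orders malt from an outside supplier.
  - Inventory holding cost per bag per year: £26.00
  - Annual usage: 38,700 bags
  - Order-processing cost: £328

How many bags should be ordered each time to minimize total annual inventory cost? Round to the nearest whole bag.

988 bags

Q* = √(2·D·S / H) = √(2·38,700·328 / 26) = √976,430.8 ≈ 988.15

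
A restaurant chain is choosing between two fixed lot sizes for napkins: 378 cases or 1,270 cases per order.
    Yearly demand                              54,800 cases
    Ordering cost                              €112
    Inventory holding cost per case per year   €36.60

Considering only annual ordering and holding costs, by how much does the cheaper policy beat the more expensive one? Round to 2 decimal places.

€4,919.32

TC(Q) = (D/Q)S + (Q/2)H
TC(378) = (54,800/378)×112 + (378/2)×36.6 = €23,154.44
TC(1,270) = (54,800/1,270)×112 + (1,270/2)×36.6 = €28,073.76
Cheaper: Q = 378.  Difference = €4,919.32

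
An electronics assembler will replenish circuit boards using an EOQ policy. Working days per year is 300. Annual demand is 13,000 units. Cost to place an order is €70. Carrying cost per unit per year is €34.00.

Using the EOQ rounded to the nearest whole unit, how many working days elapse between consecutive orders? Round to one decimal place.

5.3 days

Q* = √(2·D·S / H) = √(2·13,000·70 / 34) = √53,529.4 ≈ 231.36 → Q = 231 units
T = Q/D × 300 days = 231/13,000 × 300 = 5.331 days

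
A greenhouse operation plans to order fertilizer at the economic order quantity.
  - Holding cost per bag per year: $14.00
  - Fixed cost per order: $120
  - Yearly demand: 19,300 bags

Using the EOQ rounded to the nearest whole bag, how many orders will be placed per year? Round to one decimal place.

33.6 orders per year

EOQ = √(2DS/H) = √(2 × 19,300 × 120 / 14)
    = √(330,857.14) ≈ 575.20 → Q = 575
Orders per year = D/Q = 19,300 / 575 = 33.565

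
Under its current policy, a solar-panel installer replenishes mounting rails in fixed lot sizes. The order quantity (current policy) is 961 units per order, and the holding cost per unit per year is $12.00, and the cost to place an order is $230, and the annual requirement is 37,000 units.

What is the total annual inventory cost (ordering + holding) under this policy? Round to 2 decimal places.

$14,621.36

Orders/yr = 37,000/961 = 38.502; ordering cost = 38.502 × $230 = $8,855.36
Average inventory = 961/2 = 480.5; holding cost = 480.5 × $12 = $5,766.00
Total = $8,855.36 + $5,766.00 = $14,621.36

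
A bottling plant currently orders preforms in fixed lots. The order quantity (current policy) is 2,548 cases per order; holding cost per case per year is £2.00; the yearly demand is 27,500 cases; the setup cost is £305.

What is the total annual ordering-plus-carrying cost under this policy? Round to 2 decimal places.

£5,839.80

Orders/yr = 27,500/2,548 = 10.793; ordering cost = 10.793 × £305 = £3,291.80
Average inventory = 2,548/2 = 1274; holding cost = 1274 × £2 = £2,548.00
Total = £3,291.80 + £2,548.00 = £5,839.80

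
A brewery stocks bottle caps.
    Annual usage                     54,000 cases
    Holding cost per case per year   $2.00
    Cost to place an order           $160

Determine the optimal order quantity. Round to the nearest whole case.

2,939 cases

EOQ = √(2DS/H) = √(2 × 54,000 × 160 / 2)
    = √(8,640,000.00) ≈ 2,939.39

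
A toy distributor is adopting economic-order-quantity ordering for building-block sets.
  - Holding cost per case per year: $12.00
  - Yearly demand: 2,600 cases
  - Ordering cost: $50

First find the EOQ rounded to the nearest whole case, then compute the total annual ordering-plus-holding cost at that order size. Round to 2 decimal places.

$1,766.35

2DS/H = 2·2,600·50/12 = 21,666.67
EOQ = √21,666.67 ≈ 147.20 → Q = 147 cases
Ordering: D/Q × S = 2,600/147 × $50 = $884.35
Holding:  Q/2 × H = 147/2 × $12 = $882.00
Total = $884.35 + $882.00 = $1,766.35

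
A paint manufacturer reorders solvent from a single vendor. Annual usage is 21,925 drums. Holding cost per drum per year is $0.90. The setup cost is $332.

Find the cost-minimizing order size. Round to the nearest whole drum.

Q* = √(2·D·S / H) = √(2·21,925·332 / 0.9) = √16,175,777.8 ≈ 4,021.91

4,022 drums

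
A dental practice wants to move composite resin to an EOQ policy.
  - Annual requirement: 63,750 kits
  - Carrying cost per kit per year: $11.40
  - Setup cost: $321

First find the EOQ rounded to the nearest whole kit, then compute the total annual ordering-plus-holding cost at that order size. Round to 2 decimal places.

$21,600.31

Q* = √(2·D·S / H) = √(2·63,750·321 / 11.4) = √3,590,131.6 ≈ 1,894.76 → Q = 1,895 kits
Ordering: D/Q × S = 63,750/1,895 × $321 = $10,798.81
Holding:  Q/2 × H = 1,895/2 × $11.4 = $10,801.50
Total = $10,798.81 + $10,801.50 = $21,600.31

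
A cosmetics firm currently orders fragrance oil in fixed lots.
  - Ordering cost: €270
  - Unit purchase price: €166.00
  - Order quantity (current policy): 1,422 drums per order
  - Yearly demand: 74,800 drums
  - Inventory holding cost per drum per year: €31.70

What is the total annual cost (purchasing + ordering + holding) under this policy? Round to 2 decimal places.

€12,453,541.23

Orders/yr = 74,800/1,422 = 52.602; ordering cost = 52.602 × €270 = €14,202.53
Average inventory = 1,422/2 = 711; holding cost = 711 × €31.7 = €22,538.70
Purchase cost = D·C = 74,800 × 166 = €12,416,800.00
Total = €14,202.53 + €22,538.70 + €12,416,800.00 = €12,453,541.23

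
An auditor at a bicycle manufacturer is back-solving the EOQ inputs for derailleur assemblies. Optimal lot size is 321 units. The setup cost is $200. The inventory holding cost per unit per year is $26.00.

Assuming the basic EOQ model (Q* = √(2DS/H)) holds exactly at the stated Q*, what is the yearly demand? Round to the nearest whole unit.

6,698 units per year

EOQ relation: Q² = 2DS/H, so rearrange for the unknown.
D = Q²H / (2S) = 321² × 26 / (2 × 200) = 6,697.66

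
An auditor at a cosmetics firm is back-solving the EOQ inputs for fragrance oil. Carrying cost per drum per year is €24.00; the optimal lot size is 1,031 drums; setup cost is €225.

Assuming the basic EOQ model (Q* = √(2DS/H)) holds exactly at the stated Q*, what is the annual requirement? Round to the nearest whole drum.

EOQ relation: Q² = 2DS/H, so rearrange for the unknown.
D = Q²H / (2S) = 1,031² × 24 / (2 × 225) = 56,691.25

56,691 drums per year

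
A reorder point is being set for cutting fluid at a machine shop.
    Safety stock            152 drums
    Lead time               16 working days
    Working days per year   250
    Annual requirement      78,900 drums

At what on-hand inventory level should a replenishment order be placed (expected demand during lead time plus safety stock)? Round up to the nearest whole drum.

5,202 drums

Daily demand d = 78,900 / 250 = 315.600 drums/day
Demand during lead time = 315.600 × 16 = 5,049.60
Reorder point = 5,049.60 + 152 = 5,201.60 → round up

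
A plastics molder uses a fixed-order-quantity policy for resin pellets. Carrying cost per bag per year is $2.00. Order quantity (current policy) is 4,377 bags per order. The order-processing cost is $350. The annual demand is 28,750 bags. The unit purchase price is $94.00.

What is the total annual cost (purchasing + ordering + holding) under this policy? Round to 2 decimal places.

Orders/yr = 28,750/4,377 = 6.568; ordering cost = 6.568 × $350 = $2,298.95
Average inventory = 4,377/2 = 2188.5; holding cost = 2188.5 × $2 = $4,377.00
Purchase cost = D·C = 28,750 × 94 = $2,702,500.00
Total = $2,298.95 + $4,377.00 + $2,702,500.00 = $2,709,175.95

$2,709,175.95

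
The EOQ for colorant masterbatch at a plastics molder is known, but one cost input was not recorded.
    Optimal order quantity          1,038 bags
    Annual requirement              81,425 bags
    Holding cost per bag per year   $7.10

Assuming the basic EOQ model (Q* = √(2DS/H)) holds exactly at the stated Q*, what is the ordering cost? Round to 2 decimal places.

EOQ relation: Q² = 2DS/H, so rearrange for the unknown.
S = Q²H / (2D) = 1,038² × 7.1 / (2 × 81,425) = 46.9748

$46.97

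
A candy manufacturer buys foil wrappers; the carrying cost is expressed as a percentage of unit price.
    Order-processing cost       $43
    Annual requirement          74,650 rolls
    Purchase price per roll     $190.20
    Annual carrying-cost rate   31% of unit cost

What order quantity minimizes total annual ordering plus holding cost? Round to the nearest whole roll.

330 rolls

Carrying cost H = $190.2 × 31% = $58.9620/roll/yr
Optimal lot size Q* = (2 × 74,650 × $43 / $58.962)^½ ≈ 329.97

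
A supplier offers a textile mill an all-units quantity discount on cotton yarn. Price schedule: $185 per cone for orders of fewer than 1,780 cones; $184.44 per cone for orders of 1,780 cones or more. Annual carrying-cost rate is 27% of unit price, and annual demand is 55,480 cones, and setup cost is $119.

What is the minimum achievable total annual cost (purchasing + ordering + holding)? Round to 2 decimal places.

H₁ = 27%×$185 = $49.9500;  H₂ = 27%×$184.44 = $49.7988
EOQ₁ = √(2×55,480×119/49.9500) = 514.15  (< 1,780, feasible at tier 1)
EOQ₂ = √(2×55,480×119/49.7988) = 514.93  (< 1,780 → use Q = 1,780 at tier-2 price)
TC(tier 1 (EOQ₁), Q≈514.1) = $10,289,481.74
TC(tier 2, Q≈1,780.0) = $10,280,761.19
Minimum at tier 2: $10,280,761.19

$10,280,761.19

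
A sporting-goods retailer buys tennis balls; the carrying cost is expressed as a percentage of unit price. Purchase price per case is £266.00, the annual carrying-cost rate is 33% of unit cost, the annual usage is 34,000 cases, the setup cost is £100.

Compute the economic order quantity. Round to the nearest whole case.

H = i·C = 0.33 × £266 = £87.7800 per case-year
Q* = √(2·D·S / H) = √(2·34,000·100 / 87.78) = √77,466.4 ≈ 278.33

278 cases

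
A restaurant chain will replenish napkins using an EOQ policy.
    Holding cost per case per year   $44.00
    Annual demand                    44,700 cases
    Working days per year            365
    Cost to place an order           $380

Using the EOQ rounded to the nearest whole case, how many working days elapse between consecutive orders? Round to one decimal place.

EOQ = √(2DS/H) = √(2 × 44,700 × 380 / 44)
    = √(772,090.91) ≈ 878.69 → Q = 879 cases
Cycle time = (working days × Q)/D = (365 × 879) / 44,700 = 7.178 days

7.2 days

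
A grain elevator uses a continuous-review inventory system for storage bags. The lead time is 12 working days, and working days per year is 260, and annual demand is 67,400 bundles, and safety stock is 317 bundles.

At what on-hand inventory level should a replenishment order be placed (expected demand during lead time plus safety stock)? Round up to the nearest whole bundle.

3,428 bundles

Daily demand d = 67,400 / 260 = 259.231 bundles/day
Demand during lead time = 259.231 × 12 = 3,110.77
Reorder point = 3,110.77 + 317 = 3,427.77 → round up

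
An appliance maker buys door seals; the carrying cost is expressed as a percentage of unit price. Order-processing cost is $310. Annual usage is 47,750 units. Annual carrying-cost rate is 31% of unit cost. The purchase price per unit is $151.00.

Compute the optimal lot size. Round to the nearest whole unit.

Carrying cost H = $151 × 31% = $46.8100/unit/yr
2DS/H = 2·47,750·310/46.81 = 632,450.33
EOQ = √632,450.33 ≈ 795.27

795 units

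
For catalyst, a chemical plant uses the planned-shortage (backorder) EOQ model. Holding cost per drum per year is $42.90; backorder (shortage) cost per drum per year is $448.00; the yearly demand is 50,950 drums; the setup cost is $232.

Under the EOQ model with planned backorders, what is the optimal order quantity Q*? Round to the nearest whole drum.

Basic EOQ = √(2·50,950·232/42.9) = 742.339
Backorder adjustment √((H+b)/b) = √((42.9+448)/448) = 1.0468
Q* = 742.339 × 1.0468 ≈ 777.07

777 drums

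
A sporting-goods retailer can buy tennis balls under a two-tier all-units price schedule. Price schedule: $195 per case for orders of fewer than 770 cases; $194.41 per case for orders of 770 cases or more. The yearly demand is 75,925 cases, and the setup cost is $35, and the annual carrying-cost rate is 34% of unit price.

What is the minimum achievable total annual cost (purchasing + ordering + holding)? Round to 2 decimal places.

$14,789,478.66

H₁ = 34%×$195 = $66.3000;  H₂ = 34%×$194.41 = $66.0994
EOQ₁ = √(2×75,925×35/66.3000) = 283.13  (< 770, feasible at tier 1)
EOQ₂ = √(2×75,925×35/66.0994) = 283.56  (< 770 → use Q = 770 at tier-2 price)
TC(tier 1 (EOQ₁), Q≈283.1) = $14,824,146.47
TC(tier 2, Q≈770.0) = $14,789,478.66
Minimum at tier 2: $14,789,478.66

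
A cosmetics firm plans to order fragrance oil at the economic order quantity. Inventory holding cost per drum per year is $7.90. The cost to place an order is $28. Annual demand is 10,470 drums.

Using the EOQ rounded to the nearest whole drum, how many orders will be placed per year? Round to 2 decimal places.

2DS/H = 2·10,470·28/7.9 = 74,217.72
EOQ = √74,217.72 ≈ 272.43 → Q = 272
N = D/Q = 10,470/272 ≈ 38.493 orders/yr

38.49 orders per year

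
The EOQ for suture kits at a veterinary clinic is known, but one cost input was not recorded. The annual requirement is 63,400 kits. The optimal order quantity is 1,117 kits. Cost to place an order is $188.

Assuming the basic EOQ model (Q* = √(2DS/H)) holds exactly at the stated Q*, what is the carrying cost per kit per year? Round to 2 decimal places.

$19.11

EOQ relation: Q² = 2DS/H, so rearrange for the unknown.
H = 2DS / Q² = 2 × 63,400 × 188 / 1,117² = 19.1060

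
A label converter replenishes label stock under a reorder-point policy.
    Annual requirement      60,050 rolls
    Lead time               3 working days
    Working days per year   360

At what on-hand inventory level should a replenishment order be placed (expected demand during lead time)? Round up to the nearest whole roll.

501 rolls

Daily demand d = 60,050 / 360 = 166.806 rolls/day
Demand during lead time = 166.806 × 3 = 500.42
Reorder point = 500.42 → round up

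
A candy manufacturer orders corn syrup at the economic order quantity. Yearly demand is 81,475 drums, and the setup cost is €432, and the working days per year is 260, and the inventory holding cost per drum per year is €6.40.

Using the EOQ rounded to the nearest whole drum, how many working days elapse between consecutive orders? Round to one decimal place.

10.6 days

2DS/H = 2·81,475·432/6.4 = 10,999,125.00
EOQ = √10,999,125.00 ≈ 3,316.49 → Q = 3,316 drums
Cycle time = (working days × Q)/D = (260 × 3,316) / 81,475 = 10.582 days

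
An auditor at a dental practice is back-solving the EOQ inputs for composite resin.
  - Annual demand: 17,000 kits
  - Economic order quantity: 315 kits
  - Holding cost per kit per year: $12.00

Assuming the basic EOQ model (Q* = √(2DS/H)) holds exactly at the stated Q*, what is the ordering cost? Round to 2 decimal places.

$35.02

Since Q* = (2DS/H)^½, squaring gives Q*²·H = 2DS.
S = Q²H / (2D) = 315² × 12 / (2 × 17,000) = 35.0206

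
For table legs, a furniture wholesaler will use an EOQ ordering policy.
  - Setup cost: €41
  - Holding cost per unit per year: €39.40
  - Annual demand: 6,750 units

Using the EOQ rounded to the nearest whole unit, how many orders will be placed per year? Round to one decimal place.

56.7 orders per year

EOQ = √(2DS/H) = √(2 × 6,750 × 41 / 39.4)
    = √(14,048.22) ≈ 118.53 → Q = 119
N = D/Q = 6,750/119 ≈ 56.723 orders/yr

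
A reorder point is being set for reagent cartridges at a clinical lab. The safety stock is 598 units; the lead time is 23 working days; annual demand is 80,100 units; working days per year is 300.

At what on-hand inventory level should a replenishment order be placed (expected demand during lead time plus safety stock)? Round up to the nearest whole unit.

6,739 units

Daily demand d = 80,100 / 300 = 267.000 units/day
Demand during lead time = 267.000 × 23 = 6,141.00
Reorder point = 6,141.00 + 598 = 6,739.00 → round up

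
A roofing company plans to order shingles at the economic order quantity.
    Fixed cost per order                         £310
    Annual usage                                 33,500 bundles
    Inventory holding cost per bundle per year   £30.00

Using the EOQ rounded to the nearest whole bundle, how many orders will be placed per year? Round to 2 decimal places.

40.26 orders per year

Optimal lot size Q* = (2 × 33,500 × £310 / £30)^½ ≈ 832.07 → Q = 832
Orders per year = D/Q = 33,500 / 832 = 40.264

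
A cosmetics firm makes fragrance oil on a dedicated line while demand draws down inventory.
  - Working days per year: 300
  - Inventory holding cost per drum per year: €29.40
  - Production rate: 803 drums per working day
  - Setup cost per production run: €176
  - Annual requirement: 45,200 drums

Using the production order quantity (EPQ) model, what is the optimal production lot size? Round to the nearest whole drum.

816 drums

Daily demand d = 45,200/300 = 150.667; p = 803; 1 − d/p = 0.81237
EPQ = √(2DS / (H(1 − d/p)))
    = √(2 × 45,200 × 176 / (29.4 × 0.81237)) ≈ 816.19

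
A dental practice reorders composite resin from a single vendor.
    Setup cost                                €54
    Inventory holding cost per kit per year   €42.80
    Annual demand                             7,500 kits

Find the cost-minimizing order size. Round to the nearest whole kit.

138 kits

Q* = √(2·D·S / H) = √(2·7,500·54 / 42.8) = √18,925.2 ≈ 137.57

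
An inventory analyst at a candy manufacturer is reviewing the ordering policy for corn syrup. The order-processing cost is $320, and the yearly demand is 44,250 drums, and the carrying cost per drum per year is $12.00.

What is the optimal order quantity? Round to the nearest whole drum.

Q* = √(2·D·S / H) = √(2·44,250·320 / 12) = √2,360,000.0 ≈ 1,536.23

1,536 drums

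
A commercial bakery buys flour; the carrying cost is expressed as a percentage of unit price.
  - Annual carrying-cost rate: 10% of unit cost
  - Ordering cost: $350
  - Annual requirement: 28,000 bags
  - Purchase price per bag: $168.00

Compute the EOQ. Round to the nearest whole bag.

Holding cost per bag per year: H = 10% × $168 = $16.8000
Optimal lot size Q* = (2 × 28,000 × $350 / $16.8)^½ ≈ 1,080.12

1,080 bags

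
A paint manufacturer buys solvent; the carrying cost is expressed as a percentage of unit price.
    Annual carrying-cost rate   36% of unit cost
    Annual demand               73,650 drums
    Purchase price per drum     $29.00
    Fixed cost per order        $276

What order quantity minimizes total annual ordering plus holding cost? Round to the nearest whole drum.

1,973 drums

H = i·C = 0.36 × $29 = $10.4400 per drum-year
EOQ = √(2DS/H) = √(2 × 73,650 × 276 / 10.44)
    = √(3,894,137.93) ≈ 1,973.36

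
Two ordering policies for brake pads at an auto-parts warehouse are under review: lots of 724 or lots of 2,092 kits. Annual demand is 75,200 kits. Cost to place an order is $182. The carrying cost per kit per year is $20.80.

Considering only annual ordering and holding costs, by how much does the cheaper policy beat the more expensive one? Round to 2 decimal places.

$1,865.59

Annual cost at Q: ordering D·S/Q plus holding Q·H/2.
TC(724) = (75,200/724)×182 + (724/2)×20.8 = $26,433.47
TC(2,092) = (75,200/2,092)×182 + (2,092/2)×20.8 = $28,299.06
|ΔTC| = |$26,433.47 − $28,299.06| = $1,865.59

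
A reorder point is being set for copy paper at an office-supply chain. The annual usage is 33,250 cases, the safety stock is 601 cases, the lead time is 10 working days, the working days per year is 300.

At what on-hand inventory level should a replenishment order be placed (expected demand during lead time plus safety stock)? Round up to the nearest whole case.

1,710 cases

Daily demand d = 33,250 / 300 = 110.833 cases/day
Demand during lead time = 110.833 × 10 = 1,108.33
Reorder point = 1,108.33 + 601 = 1,709.33 → round up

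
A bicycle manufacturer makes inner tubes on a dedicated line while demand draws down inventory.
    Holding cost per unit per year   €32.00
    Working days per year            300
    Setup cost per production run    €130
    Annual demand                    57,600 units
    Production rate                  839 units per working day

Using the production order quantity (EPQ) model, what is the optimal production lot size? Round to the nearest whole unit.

779 units

Daily demand d = 57,600/300 = 192.000; p = 839; 1 − d/p = 0.77116
EPQ = √(2DS / (H(1 − d/p)))
    = √(2 × 57,600 × 130 / (32 × 0.77116)) ≈ 779.03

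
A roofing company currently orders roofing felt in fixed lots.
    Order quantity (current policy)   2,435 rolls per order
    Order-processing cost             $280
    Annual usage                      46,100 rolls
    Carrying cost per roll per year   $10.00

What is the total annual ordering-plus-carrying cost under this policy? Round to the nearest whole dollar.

Annual ordering cost = (D/Q)·S = (46,100/2,435) × 280 = $5,301.03
Annual holding cost  = (Q/2)·H = (2,435/2) × 10 = $12,175.00
Total = $5,301.03 + $12,175.00 = $17,476.03

$17,476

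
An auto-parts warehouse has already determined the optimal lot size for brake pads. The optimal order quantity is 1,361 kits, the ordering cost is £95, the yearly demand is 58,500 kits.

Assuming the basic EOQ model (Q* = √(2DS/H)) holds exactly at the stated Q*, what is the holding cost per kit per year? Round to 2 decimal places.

From Q* = √(2DS/H) ⇒ Q*² = 2DS/H.
H = 2DS / Q² = 2 × 58,500 × 95 / 1,361² = 6.0006

£6.00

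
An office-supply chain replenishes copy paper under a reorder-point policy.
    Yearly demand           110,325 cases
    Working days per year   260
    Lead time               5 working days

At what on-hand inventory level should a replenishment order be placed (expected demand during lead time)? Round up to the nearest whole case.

Daily demand d = 110,325 / 260 = 424.327 cases/day
Demand during lead time = 424.327 × 5 = 2,121.63
Reorder point = 2,121.63 → round up

2,122 cases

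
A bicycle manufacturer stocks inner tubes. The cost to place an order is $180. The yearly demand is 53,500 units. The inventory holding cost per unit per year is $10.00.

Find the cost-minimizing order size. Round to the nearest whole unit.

2DS/H = 2·53,500·180/10 = 1,926,000.00
EOQ = √1,926,000.00 ≈ 1,387.80

1,388 units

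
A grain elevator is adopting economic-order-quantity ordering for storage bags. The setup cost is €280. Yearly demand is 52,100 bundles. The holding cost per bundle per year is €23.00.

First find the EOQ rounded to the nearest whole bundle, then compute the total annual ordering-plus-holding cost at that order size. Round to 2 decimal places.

€25,904.60

2DS/H = 2·52,100·280/23 = 1,268,521.74
EOQ = √1,268,521.74 ≈ 1,126.29 → Q = 1,126 bundles
Orders/yr = 52,100/1,126 = 46.270; ordering cost = 46.270 × €280 = €12,955.60
Average inventory = 1,126/2 = 563; holding cost = 563 × €23 = €12,949.00
Total = €12,955.60 + €12,949.00 = €25,904.60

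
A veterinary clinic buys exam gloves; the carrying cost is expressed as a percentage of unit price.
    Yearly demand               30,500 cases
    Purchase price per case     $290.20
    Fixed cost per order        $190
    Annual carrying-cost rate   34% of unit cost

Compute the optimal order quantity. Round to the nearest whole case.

343 cases

H = i·C = 0.34 × $290.2 = $98.6680 per case-year
2DS/H = 2·30,500·190/98.668 = 117,464.63
EOQ = √117,464.63 ≈ 342.73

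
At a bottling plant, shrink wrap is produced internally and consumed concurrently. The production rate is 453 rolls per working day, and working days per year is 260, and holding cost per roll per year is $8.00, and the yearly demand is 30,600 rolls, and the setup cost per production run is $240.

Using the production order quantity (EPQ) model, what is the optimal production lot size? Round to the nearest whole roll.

1,575 rolls

d = 30,600/260 = 117.6923 rolls/day;  effective holding cost H(1 − d/p) = 8·(1 − 117.6923/453) = 5.92155
Q* = √(2DS / H_eff) = √(2·30,600·240 / 5.92155) ≈ 1,574.94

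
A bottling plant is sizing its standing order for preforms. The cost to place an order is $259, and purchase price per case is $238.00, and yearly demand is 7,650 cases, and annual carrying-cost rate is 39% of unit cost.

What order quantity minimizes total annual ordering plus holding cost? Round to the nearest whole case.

207 cases

Carrying cost H = $238 × 39% = $92.8200/case/yr
EOQ = √(2DS/H) = √(2 × 7,650 × 259 / 92.82)
    = √(42,692.31) ≈ 206.62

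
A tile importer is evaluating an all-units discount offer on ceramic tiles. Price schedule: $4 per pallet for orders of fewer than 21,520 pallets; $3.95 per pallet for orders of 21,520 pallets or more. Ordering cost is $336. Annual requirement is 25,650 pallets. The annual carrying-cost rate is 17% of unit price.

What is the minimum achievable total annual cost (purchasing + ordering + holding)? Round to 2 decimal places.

$106,023.60

H₁ = 17%×$4 = $0.6800;  H₂ = 17%×$3.95 = $0.6715
EOQ₁ = √(2×25,650×336/0.6800) = 5,034.70  (< 21,520, feasible at tier 1)
EOQ₂ = √(2×25,650×336/0.6715) = 5,066.47  (< 21,520 → use Q = 21,520 at tier-2 price)
TC(tier 1 (EOQ₁), Q≈5,034.7) = $106,023.60
TC(tier 2, Q≈21,520.0) = $108,943.32
Minimum at tier 1 (EOQ₁): $106,023.60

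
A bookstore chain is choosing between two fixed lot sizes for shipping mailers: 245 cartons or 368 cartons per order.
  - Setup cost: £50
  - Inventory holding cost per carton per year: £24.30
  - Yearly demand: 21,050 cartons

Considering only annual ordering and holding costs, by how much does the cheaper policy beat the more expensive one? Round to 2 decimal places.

Annual cost at Q: ordering D·S/Q plus holding Q·H/2.
TC(245) = (21,050/245)×50 + (245/2)×24.3 = £7,272.67
TC(368) = (21,050/368)×50 + (368/2)×24.3 = £7,331.25
|ΔTC| = |£7,272.67 − £7,331.25| = £58.59

£58.59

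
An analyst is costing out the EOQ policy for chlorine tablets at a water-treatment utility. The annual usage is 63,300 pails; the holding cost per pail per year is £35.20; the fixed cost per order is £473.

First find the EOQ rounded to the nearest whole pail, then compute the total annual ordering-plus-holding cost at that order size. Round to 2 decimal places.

£45,911.21

2DS/H = 2·63,300·473/35.2 = 1,701,187.50
EOQ = √1,701,187.50 ≈ 1,304.30 → Q = 1,304 pails
Ordering: D/Q × S = 63,300/1,304 × £473 = £22,960.81
Holding:  Q/2 × H = 1,304/2 × £35.2 = £22,950.40
Total = £22,960.81 + £22,950.40 = £45,911.21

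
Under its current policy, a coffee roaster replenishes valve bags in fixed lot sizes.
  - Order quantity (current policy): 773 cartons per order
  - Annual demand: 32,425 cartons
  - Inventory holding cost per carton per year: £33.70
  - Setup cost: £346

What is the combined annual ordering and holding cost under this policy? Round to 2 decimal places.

Annual ordering cost = (D/Q)·S = (32,425/773) × 346 = £14,513.65
Annual holding cost  = (Q/2)·H = (773/2) × 33.7 = £13,025.05
Total = £14,513.65 + £13,025.05 = £27,538.70

£27,538.70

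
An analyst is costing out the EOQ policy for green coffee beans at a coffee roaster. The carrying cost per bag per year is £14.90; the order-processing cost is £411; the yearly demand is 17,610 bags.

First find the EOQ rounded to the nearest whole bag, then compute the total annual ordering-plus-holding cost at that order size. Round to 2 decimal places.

Optimal lot size Q* = (2 × 17,610 × £411 / £14.9)^½ ≈ 985.65 → Q = 986 bags
Ordering: D/Q × S = 17,610/986 × £411 = £7,340.48
Holding:  Q/2 × H = 986/2 × £14.9 = £7,345.70
Total = £7,340.48 + £7,345.70 = £14,686.18

£14,686.18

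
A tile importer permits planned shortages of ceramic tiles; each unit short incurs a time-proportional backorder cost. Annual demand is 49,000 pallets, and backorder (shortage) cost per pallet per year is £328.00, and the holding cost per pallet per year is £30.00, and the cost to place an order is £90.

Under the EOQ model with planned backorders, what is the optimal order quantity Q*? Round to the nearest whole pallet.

566 pallets

Q* = √(2DS/H) · √((H + b)/b)
   = √(2 × 49,000 × 90 / 30) · √((30 + 328) / 328)
   = 542.218 × 1.0447 ≈ 566.47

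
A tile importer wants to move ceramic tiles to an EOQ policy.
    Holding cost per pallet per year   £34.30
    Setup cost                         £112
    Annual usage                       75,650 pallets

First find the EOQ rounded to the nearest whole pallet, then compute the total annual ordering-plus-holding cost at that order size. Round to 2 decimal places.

£24,108.80

2DS/H = 2·75,650·112/34.3 = 494,040.82
EOQ = √494,040.82 ≈ 702.88 → Q = 703 pallets
Ordering: D/Q × S = 75,650/703 × £112 = £12,052.35
Holding:  Q/2 × H = 703/2 × £34.3 = £12,056.45
Total = £12,052.35 + £12,056.45 = £24,108.80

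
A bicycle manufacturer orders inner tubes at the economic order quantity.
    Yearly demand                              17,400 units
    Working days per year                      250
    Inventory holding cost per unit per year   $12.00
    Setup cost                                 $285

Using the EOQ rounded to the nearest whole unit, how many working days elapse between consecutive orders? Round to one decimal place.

13.1 days

Optimal lot size Q* = (2 × 17,400 × $285 / $12)^½ ≈ 909.12 → Q = 909 units
T = Q/D × 250 days = 909/17,400 × 250 = 13.060 days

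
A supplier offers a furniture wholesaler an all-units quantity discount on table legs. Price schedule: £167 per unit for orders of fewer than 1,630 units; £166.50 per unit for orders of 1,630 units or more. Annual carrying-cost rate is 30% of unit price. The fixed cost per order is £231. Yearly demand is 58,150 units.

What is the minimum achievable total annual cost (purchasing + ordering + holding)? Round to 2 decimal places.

H₁ = 30%×£167 = £50.1000;  H₂ = 30%×£166.50 = £49.9500
EOQ₁ = √(2×58,150×231/50.1000) = 732.28  (< 1,630, feasible at tier 1)
EOQ₂ = √(2×58,150×231/49.9500) = 733.38  (< 1,630 → use Q = 1,630 at tier-2 price)
TC(tier 1 (EOQ₁), Q≈732.3) = £9,747,737.21
TC(tier 2, Q≈1,630.0) = £9,730,925.14
Minimum at tier 2: £9,730,925.14

£9,730,925.14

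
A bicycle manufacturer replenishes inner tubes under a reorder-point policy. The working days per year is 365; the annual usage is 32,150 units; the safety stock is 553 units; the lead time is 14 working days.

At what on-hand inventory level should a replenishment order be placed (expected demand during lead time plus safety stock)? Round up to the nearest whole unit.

Daily demand d = 32,150 / 365 = 88.082 units/day
Demand during lead time = 88.082 × 14 = 1,233.15
Reorder point = 1,233.15 + 553 = 1,786.15 → round up

1,787 units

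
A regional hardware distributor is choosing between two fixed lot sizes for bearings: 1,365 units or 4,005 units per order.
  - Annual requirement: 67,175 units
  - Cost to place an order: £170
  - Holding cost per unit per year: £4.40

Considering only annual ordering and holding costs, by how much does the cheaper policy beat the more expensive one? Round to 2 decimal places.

Annual cost at Q: ordering D·S/Q plus holding Q·H/2.
TC(1,365) = (67,175/1,365)×170 + (1,365/2)×4.4 = £11,369.12
TC(4,005) = (67,175/4,005)×170 + (4,005/2)×4.4 = £11,662.37
Lots of 1,365 are cheaper by £293.26.

£293.26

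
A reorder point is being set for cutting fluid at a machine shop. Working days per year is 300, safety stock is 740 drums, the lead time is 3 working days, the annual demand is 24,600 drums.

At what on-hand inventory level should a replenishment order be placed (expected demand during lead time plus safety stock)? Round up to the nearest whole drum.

986 drums

Daily demand d = 24,600 / 300 = 82.000 drums/day
Demand during lead time = 82.000 × 3 = 246.00
Reorder point = 246.00 + 740 = 986.00 → round up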